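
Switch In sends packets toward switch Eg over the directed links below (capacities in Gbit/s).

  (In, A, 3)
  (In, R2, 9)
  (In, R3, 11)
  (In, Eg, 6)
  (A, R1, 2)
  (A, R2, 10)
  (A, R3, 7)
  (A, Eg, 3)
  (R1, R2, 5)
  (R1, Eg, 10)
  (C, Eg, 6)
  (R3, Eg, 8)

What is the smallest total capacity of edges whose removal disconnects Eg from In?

17

Augment In→Eg: bottleneck 6, flow now 6.
Augment In→A→Eg: bottleneck 3, flow now 9.
Augment In→R3→Eg: bottleneck 8, flow now 17.
No augmenting path remains; maximum flow = 17.
By max-flow min-cut, the minimum cut capacity equals the max flow.
In the residual graph, reachable from In: {In, R2, R3}.
Min-cut edges: In→A (3), In→Eg (6), R3→Eg (8); capacity 3 + 6 + 8 = 17.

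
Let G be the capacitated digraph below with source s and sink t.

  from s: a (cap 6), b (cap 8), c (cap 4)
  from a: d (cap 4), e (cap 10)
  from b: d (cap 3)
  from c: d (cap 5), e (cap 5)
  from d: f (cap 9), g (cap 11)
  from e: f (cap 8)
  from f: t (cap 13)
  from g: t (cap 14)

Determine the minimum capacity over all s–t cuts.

Augment s→a→d→f→t: bottleneck 4, flow now 4.
Augment s→a→e→f→t: bottleneck 2, flow now 6.
Augment s→b→d→f→t: bottleneck 3, flow now 9.
Augment s→c→d→f→t: bottleneck 2, flow now 11.
Augment s→c→d→g→t: bottleneck 2, flow now 13.
No augmenting path remains; maximum flow = 13.
By max-flow min-cut, the minimum cut capacity equals the max flow.
In the residual graph, reachable from s: {s, b}.
Min-cut edges: s→a (6), s→c (4), b→d (3); capacity 6 + 4 + 3 = 13.

13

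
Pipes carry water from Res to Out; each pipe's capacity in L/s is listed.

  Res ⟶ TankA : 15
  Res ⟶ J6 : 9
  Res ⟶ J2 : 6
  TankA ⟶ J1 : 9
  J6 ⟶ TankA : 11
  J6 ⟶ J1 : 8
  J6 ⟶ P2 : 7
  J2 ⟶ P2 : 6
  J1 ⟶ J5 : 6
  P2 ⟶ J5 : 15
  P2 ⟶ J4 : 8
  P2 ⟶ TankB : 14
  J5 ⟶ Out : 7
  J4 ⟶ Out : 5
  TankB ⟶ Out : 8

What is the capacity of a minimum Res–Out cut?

19

Augment Res→TankA→J1→J5→Out: bottleneck 6, flow now 6.
Augment Res→J6→P2→J5→Out: bottleneck 1, flow now 7.
Augment Res→J6→P2→J4→Out: bottleneck 5, flow now 12.
Augment Res→J6→P2→TankB→Out: bottleneck 1, flow now 13.
Augment Res→J2→P2→TankB→Out: bottleneck 6, flow now 19.
No augmenting path remains; maximum flow = 19.
By max-flow min-cut, the minimum cut capacity equals the max flow.
In the residual graph, reachable from Res: {Res, TankA, J6, J1}.
Min-cut edges: Res→J2 (6), J6→P2 (7), J1→J5 (6); capacity 6 + 7 + 6 = 19.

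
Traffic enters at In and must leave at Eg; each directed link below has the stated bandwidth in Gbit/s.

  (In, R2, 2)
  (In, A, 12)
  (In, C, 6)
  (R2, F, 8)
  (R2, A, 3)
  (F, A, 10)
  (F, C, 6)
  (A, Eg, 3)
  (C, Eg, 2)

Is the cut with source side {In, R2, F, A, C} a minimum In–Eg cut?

Given cut capacity: 3 + 2 = 5.
Augment In→A→Eg: bottleneck 3, flow now 3.
Augment In→C→Eg: bottleneck 2, flow now 5.
No augmenting path remains; maximum flow = 5.
Cut capacity 5 equals the max flow, so it is a minimum cut.

Yes — it is a minimum cut (capacity 5).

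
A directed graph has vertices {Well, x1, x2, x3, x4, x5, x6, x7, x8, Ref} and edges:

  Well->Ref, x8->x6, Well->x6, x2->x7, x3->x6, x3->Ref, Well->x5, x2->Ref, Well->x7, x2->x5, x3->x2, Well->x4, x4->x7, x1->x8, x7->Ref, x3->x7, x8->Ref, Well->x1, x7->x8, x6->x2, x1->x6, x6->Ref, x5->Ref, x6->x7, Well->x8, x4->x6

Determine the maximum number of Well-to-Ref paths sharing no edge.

Assign every edge capacity 1; by Menger, the answer equals the max flow.
Path Well→Ref (+1); total 1.
Path Well→x5→Ref (+1); total 2.
Path Well→x6→Ref (+1); total 3.
Path Well→x7→Ref (+1); total 4.
Path Well→x8→Ref (+1); total 5.
Path Well→x1→x6→x2→Ref (+1); total 6.
No residual Well→Ref path; max flow = 6.
Certifying cut of size 6: {Well→Ref, Well→x5, x6→Ref, x6→x2, x7→Ref, x8→Ref}.

6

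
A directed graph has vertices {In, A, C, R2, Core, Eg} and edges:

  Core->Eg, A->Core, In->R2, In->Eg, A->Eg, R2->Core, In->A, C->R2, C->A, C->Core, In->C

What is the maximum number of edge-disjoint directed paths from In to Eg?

3

Assign every edge capacity 1; by Menger, the answer equals the max flow.
Path In→Eg (+1); total 1.
Path In→A→Eg (+1); total 2.
Path In→C→Core→Eg (+1); total 3.
No residual In→Eg path; max flow = 3.
Certifying cut of size 3: {A→Eg, Core→Eg, In→Eg}.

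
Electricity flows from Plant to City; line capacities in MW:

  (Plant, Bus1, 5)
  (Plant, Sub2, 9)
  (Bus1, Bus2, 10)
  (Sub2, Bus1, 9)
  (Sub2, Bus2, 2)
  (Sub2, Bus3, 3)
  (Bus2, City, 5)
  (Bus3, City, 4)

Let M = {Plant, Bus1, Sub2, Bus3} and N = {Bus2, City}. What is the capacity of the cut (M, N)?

Edges leaving {Plant, Bus1, Sub2, Bus3}: Bus1→Bus2 (10), Sub2→Bus2 (2), Bus3→City (4).
Cut capacity = 10 + 2 + 4 = 16.

16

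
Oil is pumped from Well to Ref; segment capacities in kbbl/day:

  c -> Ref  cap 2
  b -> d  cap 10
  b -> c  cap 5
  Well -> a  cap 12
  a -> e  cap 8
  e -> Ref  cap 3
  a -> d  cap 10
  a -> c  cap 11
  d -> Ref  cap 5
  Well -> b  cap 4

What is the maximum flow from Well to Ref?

10

Augment Well→a→c→Ref: bottleneck 2, flow now 2.
Augment Well→a→d→Ref: bottleneck 5, flow now 7.
Augment Well→a→e→Ref: bottleneck 3, flow now 10.
No augmenting path remains; maximum flow = 10.
In the residual graph, reachable from Well: {Well, a, b, c, d, e}.
Min-cut edges: c→Ref (2), d→Ref (5), e→Ref (3); capacity 2 + 5 + 3 = 10.
This cut is saturated, so no flow can exceed 10.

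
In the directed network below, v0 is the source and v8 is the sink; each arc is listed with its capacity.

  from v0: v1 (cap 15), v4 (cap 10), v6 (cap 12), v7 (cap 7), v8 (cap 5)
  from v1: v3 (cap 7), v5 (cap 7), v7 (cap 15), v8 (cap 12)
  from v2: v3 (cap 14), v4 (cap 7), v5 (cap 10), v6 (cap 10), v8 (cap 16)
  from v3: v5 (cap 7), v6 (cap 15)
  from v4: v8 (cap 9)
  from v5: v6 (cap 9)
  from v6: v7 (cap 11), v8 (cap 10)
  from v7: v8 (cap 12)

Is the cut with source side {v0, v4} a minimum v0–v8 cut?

Yes — it is a minimum cut (capacity 48).

Given cut capacity: 15 + 12 + 7 + 5 + 9 = 48.
Augment v0→v8: bottleneck 5, flow now 5.
Augment v0→v1→v8: bottleneck 12, flow now 17.
Augment v0→v4→v8: bottleneck 9, flow now 26.
Augment v0→v6→v8: bottleneck 10, flow now 36.
Augment v0→v7→v8: bottleneck 7, flow now 43.
Augment v0→v1→v7→v8: bottleneck 3, flow now 46.
Augment v0→v6→v7→v8: bottleneck 2, flow now 48.
No augmenting path remains; maximum flow = 48.
Cut capacity 48 equals the max flow, so it is a minimum cut.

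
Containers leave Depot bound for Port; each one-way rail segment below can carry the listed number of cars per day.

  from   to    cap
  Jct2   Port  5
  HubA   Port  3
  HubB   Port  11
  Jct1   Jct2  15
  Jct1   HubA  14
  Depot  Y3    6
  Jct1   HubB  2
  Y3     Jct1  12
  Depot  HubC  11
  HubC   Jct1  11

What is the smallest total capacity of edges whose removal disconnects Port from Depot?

10

Augment Depot→Y3→Jct1→HubA→Port: bottleneck 3, flow now 3.
Augment Depot→Y3→Jct1→Jct2→Port: bottleneck 3, flow now 6.
Augment Depot→HubC→Jct1→Jct2→Port: bottleneck 2, flow now 8.
Augment Depot→HubC→Jct1→HubB→Port: bottleneck 2, flow now 10.
No augmenting path remains; maximum flow = 10.
By max-flow min-cut, the minimum cut capacity equals the max flow.
In the residual graph, reachable from Depot: {Depot, Y3, HubC, Jct1, HubA, Jct2}.
Min-cut edges: Jct1→HubB (2), HubA→Port (3), Jct2→Port (5); capacity 2 + 3 + 5 = 10.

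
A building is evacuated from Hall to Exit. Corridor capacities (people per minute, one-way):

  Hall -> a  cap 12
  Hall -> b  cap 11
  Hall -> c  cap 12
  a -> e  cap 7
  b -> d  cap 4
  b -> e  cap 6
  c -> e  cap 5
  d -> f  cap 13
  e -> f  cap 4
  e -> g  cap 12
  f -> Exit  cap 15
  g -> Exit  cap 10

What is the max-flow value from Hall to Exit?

18

Augment Hall→a→e→f→Exit: bottleneck 4, flow now 4.
Augment Hall→a→e→g→Exit: bottleneck 3, flow now 7.
Augment Hall→b→d→f→Exit: bottleneck 4, flow now 11.
Augment Hall→b→e→g→Exit: bottleneck 6, flow now 17.
Augment Hall→c→e→g→Exit: bottleneck 1, flow now 18.
No augmenting path remains; maximum flow = 18.
In the residual graph, reachable from Hall: {Hall, a, b, c, e, g}.
Min-cut edges: b→d (4), e→f (4), g→Exit (10); capacity 4 + 4 + 10 = 18.
This cut is saturated, so no flow can exceed 18.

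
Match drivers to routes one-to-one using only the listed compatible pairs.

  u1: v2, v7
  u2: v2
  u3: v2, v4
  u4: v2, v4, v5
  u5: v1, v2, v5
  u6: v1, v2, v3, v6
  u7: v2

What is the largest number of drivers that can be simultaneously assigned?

6

Unit-capacity flow: source→left, listed edges, right→sink; max matching = max flow.
Augmenting path u1→v2 (+1); matched 1.
Augmenting path u3→v4 (+1); matched 2.
Augmenting path u4→v5 (+1); matched 3.
Augmenting path u5→v1 (+1); matched 4.
Augmenting path u6→v3 (+1); matched 5.
Augmenting path u2→v2→u1→v7 (+1); matched 6.
No augmenting path remains; maximum matching = 6.
König certificate: {u1, u3, u4, u5, u6, v2} is a vertex cover of size 6 (every listed pair touches it), so no matching can be larger.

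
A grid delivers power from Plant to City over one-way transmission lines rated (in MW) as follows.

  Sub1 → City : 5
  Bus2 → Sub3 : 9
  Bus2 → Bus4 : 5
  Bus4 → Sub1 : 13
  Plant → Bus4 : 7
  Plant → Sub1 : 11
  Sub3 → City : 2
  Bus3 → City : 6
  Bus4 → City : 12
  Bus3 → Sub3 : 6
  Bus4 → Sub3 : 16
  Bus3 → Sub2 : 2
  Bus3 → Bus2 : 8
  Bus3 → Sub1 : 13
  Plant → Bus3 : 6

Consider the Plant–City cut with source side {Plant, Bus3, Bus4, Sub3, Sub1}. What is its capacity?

Edges leaving {Plant, Bus3, Bus4, Sub3, Sub1}: Bus3→Bus2 (8), Bus3→Sub2 (2), Bus3→City (6), Bus4→City (12), Sub3→City (2), Sub1→City (5).
Cut capacity = 8 + 2 + 6 + 12 + 2 + 5 = 35.

35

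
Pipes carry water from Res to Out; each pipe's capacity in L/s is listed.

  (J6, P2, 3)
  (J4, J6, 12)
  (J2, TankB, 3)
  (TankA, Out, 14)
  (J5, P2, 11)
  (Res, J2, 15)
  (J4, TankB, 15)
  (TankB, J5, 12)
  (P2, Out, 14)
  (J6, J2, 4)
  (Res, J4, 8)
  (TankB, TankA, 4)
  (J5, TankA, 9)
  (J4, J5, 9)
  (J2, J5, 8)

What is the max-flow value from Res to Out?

Augment Res→J4→TankB→TankA→Out: bottleneck 4, flow now 4.
Augment Res→J4→J5→TankA→Out: bottleneck 4, flow now 8.
Augment Res→J2→J5→TankA→Out: bottleneck 5, flow now 13.
Augment Res→J2→J5→P2→Out: bottleneck 3, flow now 16.
Augment Res→J2→TankB→J5→P2→Out: bottleneck 3, flow now 19.
No augmenting path remains; maximum flow = 19.
In the residual graph, reachable from Res: {Res, J2}.
Min-cut edges: Res→J4 (8), J2→TankB (3), J2→J5 (8); capacity 8 + 3 + 8 = 19.
This cut is saturated, so no flow can exceed 19.

19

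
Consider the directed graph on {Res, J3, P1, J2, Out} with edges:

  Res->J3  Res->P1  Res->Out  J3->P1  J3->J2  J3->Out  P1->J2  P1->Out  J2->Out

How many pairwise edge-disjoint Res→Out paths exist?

Assign every edge capacity 1; by Menger, the answer equals the max flow.
Path Res→Out (+1); total 1.
Path Res→J3→Out (+1); total 2.
Path Res→P1→Out (+1); total 3.
No residual Res→Out path; max flow = 3.
Certifying cut of size 3: {Res→J3, Res→Out, Res→P1}.

3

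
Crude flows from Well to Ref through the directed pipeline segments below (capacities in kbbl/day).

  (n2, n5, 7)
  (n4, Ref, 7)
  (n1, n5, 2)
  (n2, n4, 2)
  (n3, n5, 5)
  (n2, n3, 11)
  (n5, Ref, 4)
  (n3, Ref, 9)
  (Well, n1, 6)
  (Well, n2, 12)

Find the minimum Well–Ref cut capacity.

Augment Well→n1→n5→Ref: bottleneck 2, flow now 2.
Augment Well→n2→n3→Ref: bottleneck 9, flow now 11.
Augment Well→n2→n4→Ref: bottleneck 2, flow now 13.
Augment Well→n2→n5→Ref: bottleneck 1, flow now 14.
No augmenting path remains; maximum flow = 14.
By max-flow min-cut, the minimum cut capacity equals the max flow.
In the residual graph, reachable from Well: {Well, n1}.
Min-cut edges: Well→n2 (12), n1→n5 (2); capacity 12 + 2 = 14.

14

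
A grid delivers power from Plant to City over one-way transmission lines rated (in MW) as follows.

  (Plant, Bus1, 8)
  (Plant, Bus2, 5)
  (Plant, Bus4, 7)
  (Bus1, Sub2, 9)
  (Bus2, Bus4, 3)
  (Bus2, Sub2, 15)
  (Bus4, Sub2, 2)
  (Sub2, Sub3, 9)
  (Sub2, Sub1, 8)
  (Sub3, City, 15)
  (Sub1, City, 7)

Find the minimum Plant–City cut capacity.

15

Augment Plant→Bus1→Sub2→Sub3→City: bottleneck 8, flow now 8.
Augment Plant→Bus2→Sub2→Sub3→City: bottleneck 1, flow now 9.
Augment Plant→Bus2→Sub2→Sub1→City: bottleneck 4, flow now 13.
Augment Plant→Bus4→Sub2→Sub1→City: bottleneck 2, flow now 15.
No augmenting path remains; maximum flow = 15.
By max-flow min-cut, the minimum cut capacity equals the max flow.
In the residual graph, reachable from Plant: {Plant, Bus4}.
Min-cut edges: Plant→Bus1 (8), Plant→Bus2 (5), Bus4→Sub2 (2); capacity 8 + 5 + 2 = 15.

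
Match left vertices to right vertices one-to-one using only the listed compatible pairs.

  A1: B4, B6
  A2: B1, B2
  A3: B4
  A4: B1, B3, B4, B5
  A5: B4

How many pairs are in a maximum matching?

Unit-capacity flow: source→left, listed edges, right→sink; max matching = max flow.
Augmenting path A1→B4 (+1); matched 1.
Augmenting path A2→B1 (+1); matched 2.
Augmenting path A4→B3 (+1); matched 3.
Augmenting path A3→B4→A1→B6 (+1); matched 4.
No augmenting path remains; maximum matching = 4.
König certificate: {A1, A2, A4, B4} is a vertex cover of size 4 (every listed pair touches it), so no matching can be larger.

4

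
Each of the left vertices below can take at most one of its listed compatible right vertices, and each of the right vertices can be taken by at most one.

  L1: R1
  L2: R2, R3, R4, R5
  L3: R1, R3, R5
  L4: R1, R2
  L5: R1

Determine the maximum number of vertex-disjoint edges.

4

Unit-capacity flow: source→left, listed edges, right→sink; max matching = max flow.
Augmenting path L1→R1 (+1); matched 1.
Augmenting path L2→R2 (+1); matched 2.
Augmenting path L3→R3 (+1); matched 3.
Augmenting path L4→R2→L2→R4 (+1); matched 4.
No augmenting path remains; maximum matching = 4.
König certificate: {L2, L3, L4, R1} is a vertex cover of size 4 (every listed pair touches it), so no matching can be larger.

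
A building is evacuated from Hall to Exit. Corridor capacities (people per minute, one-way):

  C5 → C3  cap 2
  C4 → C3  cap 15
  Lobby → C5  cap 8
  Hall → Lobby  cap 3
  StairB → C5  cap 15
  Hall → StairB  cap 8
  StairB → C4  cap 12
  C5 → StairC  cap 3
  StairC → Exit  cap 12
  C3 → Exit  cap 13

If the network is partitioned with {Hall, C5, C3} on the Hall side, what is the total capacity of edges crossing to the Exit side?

27

Edges leaving {Hall, C5, C3}: Hall→Lobby (3), Hall→StairB (8), C5→StairC (3), C3→Exit (13).
Cut capacity = 3 + 8 + 3 + 13 = 27.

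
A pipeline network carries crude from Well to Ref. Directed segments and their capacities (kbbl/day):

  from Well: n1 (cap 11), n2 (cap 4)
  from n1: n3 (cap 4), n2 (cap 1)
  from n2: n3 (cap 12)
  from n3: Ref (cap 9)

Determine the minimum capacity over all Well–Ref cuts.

Augment Well→n1→n3→Ref: bottleneck 4, flow now 4.
Augment Well→n2→n3→Ref: bottleneck 4, flow now 8.
Augment Well→n1→n2→n3→Ref: bottleneck 1, flow now 9.
No augmenting path remains; maximum flow = 9.
By max-flow min-cut, the minimum cut capacity equals the max flow.
In the residual graph, reachable from Well: {Well, n1}.
Min-cut edges: Well→n2 (4), n1→n2 (1), n1→n3 (4); capacity 4 + 1 + 4 = 9.

9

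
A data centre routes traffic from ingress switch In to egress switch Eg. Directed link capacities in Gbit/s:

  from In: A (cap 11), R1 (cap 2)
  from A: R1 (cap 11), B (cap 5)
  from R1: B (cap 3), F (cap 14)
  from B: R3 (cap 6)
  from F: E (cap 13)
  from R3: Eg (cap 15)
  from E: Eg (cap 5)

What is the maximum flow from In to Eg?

Augment In→A→B→R3→Eg: bottleneck 5, flow now 5.
Augment In→R1→B→R3→Eg: bottleneck 1, flow now 6.
Augment In→R1→F→E→Eg: bottleneck 1, flow now 7.
Augment In→A→R1→F→E→Eg: bottleneck 4, flow now 11.
No augmenting path remains; maximum flow = 11.
In the residual graph, reachable from In: {In, A, R1, B, F, E}.
Min-cut edges: B→R3 (6), E→Eg (5); capacity 6 + 5 = 11.
This cut is saturated, so no flow can exceed 11.

11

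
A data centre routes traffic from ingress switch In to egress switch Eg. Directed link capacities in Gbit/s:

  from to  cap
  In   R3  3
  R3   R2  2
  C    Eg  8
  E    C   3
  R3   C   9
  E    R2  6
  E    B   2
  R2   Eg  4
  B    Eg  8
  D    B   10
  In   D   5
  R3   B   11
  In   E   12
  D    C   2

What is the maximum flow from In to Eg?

Augment In→E→B→Eg: bottleneck 2, flow now 2.
Augment In→E→C→Eg: bottleneck 3, flow now 5.
Augment In→E→R2→Eg: bottleneck 4, flow now 9.
Augment In→D→B→Eg: bottleneck 5, flow now 14.
Augment In→R3→B→Eg: bottleneck 1, flow now 15.
Augment In→R3→C→Eg: bottleneck 2, flow now 17.
No augmenting path remains; maximum flow = 17.
In the residual graph, reachable from In: {In, E, R2}.
Min-cut edges: In→D (5), In→R3 (3), E→B (2), E→C (3), R2→Eg (4); capacity 5 + 3 + 2 + 3 + 4 = 17.
This cut is saturated, so no flow can exceed 17.

17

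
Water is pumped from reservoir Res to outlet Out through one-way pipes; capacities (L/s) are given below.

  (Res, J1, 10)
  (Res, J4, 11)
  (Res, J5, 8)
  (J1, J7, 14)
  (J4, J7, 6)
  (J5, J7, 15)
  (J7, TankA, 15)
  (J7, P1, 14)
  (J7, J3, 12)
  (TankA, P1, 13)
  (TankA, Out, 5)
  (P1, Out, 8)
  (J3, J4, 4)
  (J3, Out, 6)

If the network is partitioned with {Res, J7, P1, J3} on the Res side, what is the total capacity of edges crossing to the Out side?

Edges leaving {Res, J7, P1, J3}: Res→J1 (10), Res→J4 (11), Res→J5 (8), J7→TankA (15), P1→Out (8), J3→J4 (4), J3→Out (6).
Cut capacity = 10 + 11 + 8 + 15 + 8 + 4 + 6 = 62.

62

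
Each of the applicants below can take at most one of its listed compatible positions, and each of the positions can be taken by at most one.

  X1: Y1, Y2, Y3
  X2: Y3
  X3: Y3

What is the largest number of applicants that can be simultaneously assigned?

2

Unit-capacity flow: source→left, listed edges, right→sink; max matching = max flow.
Augmenting path X1→Y1 (+1); matched 1.
Augmenting path X2→Y3 (+1); matched 2.
No augmenting path remains; maximum matching = 2.
König certificate: {X1, Y3} is a vertex cover of size 2 (every listed pair touches it), so no matching can be larger.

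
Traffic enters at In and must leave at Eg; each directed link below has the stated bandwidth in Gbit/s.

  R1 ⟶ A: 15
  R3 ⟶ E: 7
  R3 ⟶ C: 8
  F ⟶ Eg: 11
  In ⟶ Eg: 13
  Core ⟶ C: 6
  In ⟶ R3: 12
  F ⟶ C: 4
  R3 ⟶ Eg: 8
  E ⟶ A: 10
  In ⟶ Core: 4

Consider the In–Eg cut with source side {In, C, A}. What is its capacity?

Edges leaving {In, C, A}: In→R3 (12), In→Core (4), In→Eg (13).
Cut capacity = 12 + 4 + 13 = 29.

29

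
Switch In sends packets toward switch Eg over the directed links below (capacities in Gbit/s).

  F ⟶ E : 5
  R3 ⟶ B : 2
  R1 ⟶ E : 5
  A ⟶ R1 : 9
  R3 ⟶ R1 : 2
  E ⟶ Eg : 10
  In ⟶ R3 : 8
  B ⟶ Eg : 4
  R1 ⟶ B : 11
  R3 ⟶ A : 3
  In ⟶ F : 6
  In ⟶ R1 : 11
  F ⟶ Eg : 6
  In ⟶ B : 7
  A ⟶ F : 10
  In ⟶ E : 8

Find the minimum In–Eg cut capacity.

20

Augment In→F→Eg: bottleneck 6, flow now 6.
Augment In→E→Eg: bottleneck 8, flow now 14.
Augment In→B→Eg: bottleneck 4, flow now 18.
Augment In→R1→E→Eg: bottleneck 2, flow now 20.
No augmenting path remains; maximum flow = 20.
By max-flow min-cut, the minimum cut capacity equals the max flow.
In the residual graph, reachable from In: {In, R3, A, R1, F, E, B}.
Min-cut edges: F→Eg (6), E→Eg (10), B→Eg (4); capacity 6 + 10 + 4 = 20.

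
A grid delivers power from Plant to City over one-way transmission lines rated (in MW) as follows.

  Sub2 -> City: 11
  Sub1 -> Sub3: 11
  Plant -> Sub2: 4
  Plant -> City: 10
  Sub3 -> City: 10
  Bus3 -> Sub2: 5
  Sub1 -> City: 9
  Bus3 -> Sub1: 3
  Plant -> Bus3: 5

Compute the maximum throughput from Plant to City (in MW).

Augment Plant→City: bottleneck 10, flow now 10.
Augment Plant→Sub2→City: bottleneck 4, flow now 14.
Augment Plant→Bus3→Sub1→City: bottleneck 3, flow now 17.
Augment Plant→Bus3→Sub2→City: bottleneck 2, flow now 19.
No augmenting path remains; maximum flow = 19.
In the residual graph, reachable from Plant: {Plant}.
Min-cut edges: Plant→Bus3 (5), Plant→Sub2 (4), Plant→City (10); capacity 5 + 4 + 10 = 19.
This cut is saturated, so no flow can exceed 19.

19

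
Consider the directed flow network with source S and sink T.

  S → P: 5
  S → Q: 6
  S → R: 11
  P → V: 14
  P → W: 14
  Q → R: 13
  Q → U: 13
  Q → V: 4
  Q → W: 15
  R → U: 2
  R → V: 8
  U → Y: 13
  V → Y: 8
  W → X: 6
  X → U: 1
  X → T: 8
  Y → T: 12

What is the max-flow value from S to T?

Augment S→P→V→Y→T: bottleneck 5, flow now 5.
Augment S→Q→U→Y→T: bottleneck 6, flow now 11.
Augment S→R→U→Y→T: bottleneck 1, flow now 12.
Augment S→R→U→Q→W→X→T: bottleneck 1, flow now 13. (uses reverse residual edge)
Augment S→R→V→P→W→X→T: bottleneck 5, flow now 18. (uses reverse residual edge)
No augmenting path remains; maximum flow = 18.
In the residual graph, reachable from S: {S, P, Q, R, U, V, W, Y}.
Min-cut edges: W→X (6), Y→T (12); capacity 6 + 12 = 18.
This cut is saturated, so no flow can exceed 18.

18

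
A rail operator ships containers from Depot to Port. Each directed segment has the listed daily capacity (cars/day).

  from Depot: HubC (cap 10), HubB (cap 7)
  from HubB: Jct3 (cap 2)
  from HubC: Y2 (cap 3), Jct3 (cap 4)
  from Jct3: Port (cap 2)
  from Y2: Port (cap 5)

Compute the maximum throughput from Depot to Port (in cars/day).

5

Augment Depot→HubB→Jct3→Port: bottleneck 2, flow now 2.
Augment Depot→HubC→Y2→Port: bottleneck 3, flow now 5.
No augmenting path remains; maximum flow = 5.
In the residual graph, reachable from Depot: {Depot, HubB, HubC, Jct3}.
Min-cut edges: HubC→Y2 (3), Jct3→Port (2); capacity 3 + 2 = 5.
This cut is saturated, so no flow can exceed 5.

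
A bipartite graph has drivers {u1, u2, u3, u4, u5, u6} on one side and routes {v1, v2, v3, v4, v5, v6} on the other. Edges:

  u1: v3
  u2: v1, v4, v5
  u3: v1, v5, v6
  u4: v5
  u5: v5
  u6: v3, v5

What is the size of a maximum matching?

4

Unit-capacity flow: source→left, listed edges, right→sink; max matching = max flow.
Augmenting path u1→v3 (+1); matched 1.
Augmenting path u2→v1 (+1); matched 2.
Augmenting path u3→v5 (+1); matched 3.
Augmenting path u4→v5→u3→v6 (+1); matched 4.
No augmenting path remains; maximum matching = 4.
König certificate: {u2, u3, v3, v5} is a vertex cover of size 4 (every listed pair touches it), so no matching can be larger.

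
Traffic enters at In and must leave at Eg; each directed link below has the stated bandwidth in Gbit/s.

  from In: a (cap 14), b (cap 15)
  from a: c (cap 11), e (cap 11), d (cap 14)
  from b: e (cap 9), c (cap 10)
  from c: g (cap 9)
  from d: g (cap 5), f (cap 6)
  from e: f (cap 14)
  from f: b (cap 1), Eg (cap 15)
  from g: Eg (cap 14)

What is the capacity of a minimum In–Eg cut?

Augment In→a→c→g→Eg: bottleneck 9, flow now 9.
Augment In→a→d→f→Eg: bottleneck 5, flow now 14.
Augment In→b→e→f→Eg: bottleneck 9, flow now 23.
Augment In→b→c→a→d→f→Eg: bottleneck 1, flow now 24. (uses reverse residual edge)
Augment In→b→c→a→d→g→Eg: bottleneck 5, flow now 29. (uses reverse residual edge)
No augmenting path remains; maximum flow = 29.
By max-flow min-cut, the minimum cut capacity equals the max flow.
In the residual graph, reachable from In: {In}.
Min-cut edges: In→a (14), In→b (15); capacity 14 + 15 = 29.

29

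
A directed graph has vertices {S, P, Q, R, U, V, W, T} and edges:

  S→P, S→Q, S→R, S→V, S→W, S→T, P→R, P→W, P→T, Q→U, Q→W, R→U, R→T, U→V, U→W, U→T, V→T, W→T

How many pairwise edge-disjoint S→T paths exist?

Assign every edge capacity 1; by Menger, the answer equals the max flow.
Path S→T (+1); total 1.
Path S→P→T (+1); total 2.
Path S→R→T (+1); total 3.
Path S→V→T (+1); total 4.
Path S→W→T (+1); total 5.
Path S→Q→U→T (+1); total 6.
No residual S→T path; max flow = 6.
Certifying cut of size 6: {S→P, S→Q, S→R, S→T, S→V, S→W}.

6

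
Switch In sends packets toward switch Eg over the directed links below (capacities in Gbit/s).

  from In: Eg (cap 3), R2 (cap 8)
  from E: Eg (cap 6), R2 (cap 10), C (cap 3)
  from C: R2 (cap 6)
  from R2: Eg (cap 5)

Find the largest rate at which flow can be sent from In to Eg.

Augment In→Eg: bottleneck 3, flow now 3.
Augment In→R2→Eg: bottleneck 5, flow now 8.
No augmenting path remains; maximum flow = 8.
In the residual graph, reachable from In: {In, R2}.
Min-cut edges: In→Eg (3), R2→Eg (5); capacity 3 + 5 = 8.
This cut is saturated, so no flow can exceed 8.

8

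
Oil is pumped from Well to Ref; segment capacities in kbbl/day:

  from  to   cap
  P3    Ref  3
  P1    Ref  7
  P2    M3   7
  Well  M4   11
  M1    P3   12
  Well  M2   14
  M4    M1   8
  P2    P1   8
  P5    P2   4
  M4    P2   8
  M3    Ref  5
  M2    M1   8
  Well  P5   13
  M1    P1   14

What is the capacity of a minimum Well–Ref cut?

15

Augment Well→M2→M1→P1→Ref: bottleneck 7, flow now 7.
Augment Well→M2→M1→P3→Ref: bottleneck 1, flow now 8.
Augment Well→P5→P2→M3→Ref: bottleneck 4, flow now 12.
Augment Well→M4→P2→M3→Ref: bottleneck 1, flow now 13.
Augment Well→M4→M1→P3→Ref: bottleneck 2, flow now 15.
No augmenting path remains; maximum flow = 15.
By max-flow min-cut, the minimum cut capacity equals the max flow.
In the residual graph, reachable from Well: {Well, M2, P5, M4, P2, M1, P1, P3, M3}.
Min-cut edges: P1→Ref (7), P3→Ref (3), M3→Ref (5); capacity 7 + 3 + 5 = 15.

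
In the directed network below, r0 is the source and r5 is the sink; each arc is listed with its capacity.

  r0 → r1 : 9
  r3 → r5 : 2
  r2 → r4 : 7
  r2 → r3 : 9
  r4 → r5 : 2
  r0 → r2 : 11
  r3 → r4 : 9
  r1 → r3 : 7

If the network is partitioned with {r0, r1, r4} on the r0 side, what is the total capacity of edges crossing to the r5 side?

Edges leaving {r0, r1, r4}: r0→r2 (11), r1→r3 (7), r4→r5 (2).
Cut capacity = 11 + 7 + 2 = 20.

20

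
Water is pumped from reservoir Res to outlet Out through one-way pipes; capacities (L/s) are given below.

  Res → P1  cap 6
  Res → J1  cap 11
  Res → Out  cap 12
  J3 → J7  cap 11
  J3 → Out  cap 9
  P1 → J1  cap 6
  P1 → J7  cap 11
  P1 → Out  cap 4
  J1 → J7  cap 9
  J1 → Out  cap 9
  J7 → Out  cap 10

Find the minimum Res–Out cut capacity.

Augment Res→Out: bottleneck 12, flow now 12.
Augment Res→P1→Out: bottleneck 4, flow now 16.
Augment Res→J1→Out: bottleneck 9, flow now 25.
Augment Res→P1→J7→Out: bottleneck 2, flow now 27.
Augment Res→J1→J7→Out: bottleneck 2, flow now 29.
No augmenting path remains; maximum flow = 29.
By max-flow min-cut, the minimum cut capacity equals the max flow.
In the residual graph, reachable from Res: {Res}.
Min-cut edges: Res→P1 (6), Res→J1 (11), Res→Out (12); capacity 6 + 11 + 12 = 29.

29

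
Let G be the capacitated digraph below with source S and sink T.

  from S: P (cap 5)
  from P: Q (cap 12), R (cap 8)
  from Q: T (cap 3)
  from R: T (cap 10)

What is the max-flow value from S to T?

5

Augment S→P→Q→T: bottleneck 3, flow now 3.
Augment S→P→R→T: bottleneck 2, flow now 5.
No augmenting path remains; maximum flow = 5.
In the residual graph, reachable from S: {S}.
Min-cut edges: S→P (5); capacity 5 = 5.
This cut is saturated, so no flow can exceed 5.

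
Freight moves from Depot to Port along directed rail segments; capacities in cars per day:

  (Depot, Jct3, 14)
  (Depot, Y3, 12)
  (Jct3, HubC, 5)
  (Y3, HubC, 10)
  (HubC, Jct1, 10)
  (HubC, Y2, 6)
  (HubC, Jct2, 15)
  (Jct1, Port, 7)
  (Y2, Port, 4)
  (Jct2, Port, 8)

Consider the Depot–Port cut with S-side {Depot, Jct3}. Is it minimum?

No — its capacity is 17, but the minimum cut has capacity 15.

Given cut capacity: 12 + 5 = 17.
Augment Depot→Jct3→HubC→Jct1→Port: bottleneck 5, flow now 5.
Augment Depot→Y3→HubC→Jct1→Port: bottleneck 2, flow now 7.
Augment Depot→Y3→HubC→Y2→Port: bottleneck 4, flow now 11.
Augment Depot→Y3→HubC→Jct2→Port: bottleneck 4, flow now 15.
No augmenting path remains; maximum flow = 15.
In the residual graph, reachable from Depot: {Depot, Jct3, Y3}.
Min-cut edges: Jct3→HubC (5), Y3→HubC (10); capacity 5 + 10 = 15.
Cut capacity 17 exceeds the max flow 15, so it is not minimum.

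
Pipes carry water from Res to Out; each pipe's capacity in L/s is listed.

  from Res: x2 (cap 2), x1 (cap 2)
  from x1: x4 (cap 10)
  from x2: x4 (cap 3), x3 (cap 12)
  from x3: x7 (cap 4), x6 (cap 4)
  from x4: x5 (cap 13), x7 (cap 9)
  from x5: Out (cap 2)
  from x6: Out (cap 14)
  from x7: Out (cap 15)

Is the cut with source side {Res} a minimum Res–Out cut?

Given cut capacity: 2 + 2 = 4.
Augment Res→x1→x4→x5→Out: bottleneck 2, flow now 2.
Augment Res→x2→x3→x6→Out: bottleneck 2, flow now 4.
No augmenting path remains; maximum flow = 4.
Cut capacity 4 equals the max flow, so it is a minimum cut.

Yes — it is a minimum cut (capacity 4).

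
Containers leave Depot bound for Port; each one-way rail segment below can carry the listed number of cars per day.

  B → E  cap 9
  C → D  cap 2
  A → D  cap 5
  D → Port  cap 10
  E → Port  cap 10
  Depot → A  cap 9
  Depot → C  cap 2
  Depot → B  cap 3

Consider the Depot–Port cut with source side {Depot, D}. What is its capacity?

24

Edges leaving {Depot, D}: Depot→A (9), Depot→B (3), Depot→C (2), D→Port (10).
Cut capacity = 9 + 3 + 2 + 10 = 24.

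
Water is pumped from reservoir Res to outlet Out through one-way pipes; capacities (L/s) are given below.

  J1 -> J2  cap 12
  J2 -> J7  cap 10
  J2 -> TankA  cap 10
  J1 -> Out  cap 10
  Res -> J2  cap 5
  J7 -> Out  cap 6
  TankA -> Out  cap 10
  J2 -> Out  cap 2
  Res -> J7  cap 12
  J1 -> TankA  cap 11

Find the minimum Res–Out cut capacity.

11

Augment Res→J2→Out: bottleneck 2, flow now 2.
Augment Res→J7→Out: bottleneck 6, flow now 8.
Augment Res→J2→TankA→Out: bottleneck 3, flow now 11.
No augmenting path remains; maximum flow = 11.
By max-flow min-cut, the minimum cut capacity equals the max flow.
In the residual graph, reachable from Res: {Res, J7}.
Min-cut edges: Res→J2 (5), J7→Out (6); capacity 5 + 6 = 11.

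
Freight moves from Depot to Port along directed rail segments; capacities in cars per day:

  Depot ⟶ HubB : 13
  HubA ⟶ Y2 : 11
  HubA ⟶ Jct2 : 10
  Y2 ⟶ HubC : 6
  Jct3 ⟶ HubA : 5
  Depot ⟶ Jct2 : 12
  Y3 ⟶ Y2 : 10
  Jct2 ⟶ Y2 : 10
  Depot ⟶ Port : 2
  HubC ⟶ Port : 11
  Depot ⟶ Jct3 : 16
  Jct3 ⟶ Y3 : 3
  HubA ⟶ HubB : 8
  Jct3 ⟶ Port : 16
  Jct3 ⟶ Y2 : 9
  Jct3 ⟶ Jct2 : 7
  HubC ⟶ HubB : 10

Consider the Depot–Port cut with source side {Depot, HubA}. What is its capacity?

Edges leaving {Depot, HubA}: Depot→Jct3 (16), Depot→HubB (13), Depot→Jct2 (12), Depot→Port (2), HubA→HubB (8), HubA→Jct2 (10), HubA→Y2 (11).
Cut capacity = 16 + 13 + 12 + 2 + 8 + 10 + 11 = 72.

72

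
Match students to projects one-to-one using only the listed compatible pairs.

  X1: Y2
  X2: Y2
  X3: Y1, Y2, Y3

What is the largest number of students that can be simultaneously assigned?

2

Unit-capacity flow: source→left, listed edges, right→sink; max matching = max flow.
Augmenting path X1→Y2 (+1); matched 1.
Augmenting path X3→Y1 (+1); matched 2.
No augmenting path remains; maximum matching = 2.
König certificate: {X3, Y2} is a vertex cover of size 2 (every listed pair touches it), so no matching can be larger.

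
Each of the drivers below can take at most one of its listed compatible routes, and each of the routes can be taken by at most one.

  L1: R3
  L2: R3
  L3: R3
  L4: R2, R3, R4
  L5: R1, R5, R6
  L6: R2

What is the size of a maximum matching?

4

Unit-capacity flow: source→left, listed edges, right→sink; max matching = max flow.
Augmenting path L1→R3 (+1); matched 1.
Augmenting path L4→R2 (+1); matched 2.
Augmenting path L5→R1 (+1); matched 3.
Augmenting path L6→R2→L4→R4 (+1); matched 4.
No augmenting path remains; maximum matching = 4.
König certificate: {L4, L5, L6, R3} is a vertex cover of size 4 (every listed pair touches it), so no matching can be larger.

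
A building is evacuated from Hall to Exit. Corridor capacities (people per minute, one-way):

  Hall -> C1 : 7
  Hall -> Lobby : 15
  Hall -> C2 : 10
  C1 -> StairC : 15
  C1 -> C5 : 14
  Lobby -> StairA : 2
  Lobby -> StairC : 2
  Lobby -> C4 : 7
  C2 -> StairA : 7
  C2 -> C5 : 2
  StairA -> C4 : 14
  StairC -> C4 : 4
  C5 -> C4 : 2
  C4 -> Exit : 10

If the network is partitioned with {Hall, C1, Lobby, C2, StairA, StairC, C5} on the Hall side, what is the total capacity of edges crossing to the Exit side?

27

Edges leaving {Hall, C1, Lobby, C2, StairA, StairC, C5}: Lobby→C4 (7), StairA→C4 (14), StairC→C4 (4), C5→C4 (2).
Cut capacity = 7 + 14 + 4 + 2 = 27.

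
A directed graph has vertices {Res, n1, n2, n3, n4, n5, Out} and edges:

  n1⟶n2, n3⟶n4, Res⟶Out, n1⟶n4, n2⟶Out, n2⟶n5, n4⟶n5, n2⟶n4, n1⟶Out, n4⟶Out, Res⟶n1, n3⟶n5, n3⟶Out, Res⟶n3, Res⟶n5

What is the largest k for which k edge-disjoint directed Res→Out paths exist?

3

Assign every edge capacity 1; by Menger, the answer equals the max flow.
Path Res→Out (+1); total 1.
Path Res→n1→Out (+1); total 2.
Path Res→n3→Out (+1); total 3.
No residual Res→Out path; max flow = 3.
Certifying cut of size 3: {Res→Out, Res→n1, Res→n3}.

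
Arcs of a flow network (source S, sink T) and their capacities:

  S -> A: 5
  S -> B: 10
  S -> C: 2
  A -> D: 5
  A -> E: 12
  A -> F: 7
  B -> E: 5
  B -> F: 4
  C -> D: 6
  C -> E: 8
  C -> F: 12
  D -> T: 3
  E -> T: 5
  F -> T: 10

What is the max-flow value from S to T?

Augment S→A→D→T: bottleneck 3, flow now 3.
Augment S→A→E→T: bottleneck 2, flow now 5.
Augment S→B→E→T: bottleneck 3, flow now 8.
Augment S→B→F→T: bottleneck 4, flow now 12.
Augment S→C→F→T: bottleneck 2, flow now 14.
Augment S→B→E→A→F→T: bottleneck 2, flow now 16. (uses reverse residual edge)
No augmenting path remains; maximum flow = 16.
In the residual graph, reachable from S: {S, B}.
Min-cut edges: S→A (5), S→C (2), B→E (5), B→F (4); capacity 5 + 2 + 5 + 4 = 16.
This cut is saturated, so no flow can exceed 16.

16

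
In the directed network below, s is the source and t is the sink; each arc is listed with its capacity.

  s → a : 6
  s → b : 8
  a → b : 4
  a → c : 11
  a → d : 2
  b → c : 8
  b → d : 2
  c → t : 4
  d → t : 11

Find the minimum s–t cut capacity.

Augment s→a→c→t: bottleneck 4, flow now 4.
Augment s→a→d→t: bottleneck 2, flow now 6.
Augment s→b→d→t: bottleneck 2, flow now 8.
No augmenting path remains; maximum flow = 8.
By max-flow min-cut, the minimum cut capacity equals the max flow.
In the residual graph, reachable from s: {s, a, b, c}.
Min-cut edges: a→d (2), b→d (2), c→t (4); capacity 2 + 2 + 4 = 8.

8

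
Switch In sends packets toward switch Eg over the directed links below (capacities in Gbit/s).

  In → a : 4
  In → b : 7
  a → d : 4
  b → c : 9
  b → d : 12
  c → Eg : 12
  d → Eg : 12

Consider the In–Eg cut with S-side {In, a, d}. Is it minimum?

No — its capacity is 19, but the minimum cut has capacity 11.

Given cut capacity: 7 + 12 = 19.
Augment In→a→d→Eg: bottleneck 4, flow now 4.
Augment In→b→c→Eg: bottleneck 7, flow now 11.
No augmenting path remains; maximum flow = 11.
In the residual graph, reachable from In: {In}.
Min-cut edges: In→a (4), In→b (7); capacity 4 + 7 = 11.
Cut capacity 19 exceeds the max flow 11, so it is not minimum.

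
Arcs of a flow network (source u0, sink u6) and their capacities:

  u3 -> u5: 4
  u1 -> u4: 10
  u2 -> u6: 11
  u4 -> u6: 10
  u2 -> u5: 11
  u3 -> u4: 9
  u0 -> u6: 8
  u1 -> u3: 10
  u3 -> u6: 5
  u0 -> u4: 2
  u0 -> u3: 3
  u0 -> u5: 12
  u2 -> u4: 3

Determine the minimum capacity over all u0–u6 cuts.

13

Augment u0→u6: bottleneck 8, flow now 8.
Augment u0→u3→u6: bottleneck 3, flow now 11.
Augment u0→u4→u6: bottleneck 2, flow now 13.
No augmenting path remains; maximum flow = 13.
By max-flow min-cut, the minimum cut capacity equals the max flow.
In the residual graph, reachable from u0: {u0, u5}.
Min-cut edges: u0→u3 (3), u0→u4 (2), u0→u6 (8); capacity 3 + 2 + 8 = 13.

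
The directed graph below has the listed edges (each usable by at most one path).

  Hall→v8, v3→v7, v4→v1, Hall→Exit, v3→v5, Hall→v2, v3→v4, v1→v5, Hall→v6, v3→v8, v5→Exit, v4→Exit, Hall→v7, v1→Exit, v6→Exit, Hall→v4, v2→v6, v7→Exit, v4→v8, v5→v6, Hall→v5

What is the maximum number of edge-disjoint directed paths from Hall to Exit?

5

Assign every edge capacity 1; by Menger, the answer equals the max flow.
Path Hall→Exit (+1); total 1.
Path Hall→v4→Exit (+1); total 2.
Path Hall→v5→Exit (+1); total 3.
Path Hall→v6→Exit (+1); total 4.
Path Hall→v7→Exit (+1); total 5.
No residual Hall→Exit path; max flow = 5.
Certifying cut of size 5: {Hall→Exit, Hall→v4, Hall→v5, Hall→v7, v6→Exit}.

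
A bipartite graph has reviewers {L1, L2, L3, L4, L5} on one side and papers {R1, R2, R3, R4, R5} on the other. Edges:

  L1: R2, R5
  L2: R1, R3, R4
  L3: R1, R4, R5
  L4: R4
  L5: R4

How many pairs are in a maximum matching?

Unit-capacity flow: source→left, listed edges, right→sink; max matching = max flow.
Augmenting path L1→R2 (+1); matched 1.
Augmenting path L2→R1 (+1); matched 2.
Augmenting path L3→R4 (+1); matched 3.
Augmenting path L4→R4→L3→R5 (+1); matched 4.
No augmenting path remains; maximum matching = 4.
König certificate: {L1, L2, L3, R4} is a vertex cover of size 4 (every listed pair touches it), so no matching can be larger.

4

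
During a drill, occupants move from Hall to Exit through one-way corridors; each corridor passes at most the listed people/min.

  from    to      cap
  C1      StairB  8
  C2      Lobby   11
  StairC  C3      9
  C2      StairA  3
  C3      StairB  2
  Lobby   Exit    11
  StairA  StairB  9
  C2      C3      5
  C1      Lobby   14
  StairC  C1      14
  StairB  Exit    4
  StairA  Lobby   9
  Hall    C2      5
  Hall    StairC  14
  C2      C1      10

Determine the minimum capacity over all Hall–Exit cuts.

15

Augment Hall→C2→Lobby→Exit: bottleneck 5, flow now 5.
Augment Hall→StairC→C3→StairB→Exit: bottleneck 2, flow now 7.
Augment Hall→StairC→C1→Lobby→Exit: bottleneck 6, flow now 13.
Augment Hall→StairC→C1→StairB→Exit: bottleneck 2, flow now 15.
No augmenting path remains; maximum flow = 15.
By max-flow min-cut, the minimum cut capacity equals the max flow.
In the residual graph, reachable from Hall: {Hall, C2, StairC, StairA, C3, C1, Lobby, StairB}.
Min-cut edges: Lobby→Exit (11), StairB→Exit (4); capacity 11 + 4 = 15.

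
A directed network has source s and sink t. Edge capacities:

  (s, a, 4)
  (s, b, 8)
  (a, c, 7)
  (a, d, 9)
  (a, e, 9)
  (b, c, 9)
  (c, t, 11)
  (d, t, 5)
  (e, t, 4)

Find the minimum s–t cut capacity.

12

Augment s→a→c→t: bottleneck 4, flow now 4.
Augment s→b→c→t: bottleneck 7, flow now 11.
Augment s→b→c→a→d→t: bottleneck 1, flow now 12. (uses reverse residual edge)
No augmenting path remains; maximum flow = 12.
By max-flow min-cut, the minimum cut capacity equals the max flow.
In the residual graph, reachable from s: {s}.
Min-cut edges: s→a (4), s→b (8); capacity 4 + 8 = 12.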